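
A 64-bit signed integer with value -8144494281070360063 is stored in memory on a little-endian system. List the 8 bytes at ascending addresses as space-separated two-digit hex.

Two's complement of -8144494281070360063 in 64 bits: 8144494281070360063 = 0x71070E65B26635FF; invert → 0x8EF8F19A4D99CA00; add 1 → 0x8EF8F19A4D99CA01.
Split into bytes (most-significant first): 8E F8 F1 9A 4D 99 CA 01.
Little-endian: lowest address holds the least-significant byte.
So at ascending addresses the bytes are 01 CA 99 4D 9A F1 F8 8E.

01 CA 99 4D 9A F1 F8 8E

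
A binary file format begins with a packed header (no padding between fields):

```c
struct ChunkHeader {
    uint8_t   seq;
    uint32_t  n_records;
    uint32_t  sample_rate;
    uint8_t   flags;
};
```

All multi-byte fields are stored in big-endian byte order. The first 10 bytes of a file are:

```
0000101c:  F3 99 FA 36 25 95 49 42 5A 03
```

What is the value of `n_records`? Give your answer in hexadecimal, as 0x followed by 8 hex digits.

0x99FA3625

`n_records` follows `seq` (1 byte), so it starts at byte offset 1 and occupies 4 bytes.
Bytes at offsets 1..4: 99 FA 36 25.
In big-endian order the high byte comes first in memory.
The bytes are already most-significant first: 0x99FA3625.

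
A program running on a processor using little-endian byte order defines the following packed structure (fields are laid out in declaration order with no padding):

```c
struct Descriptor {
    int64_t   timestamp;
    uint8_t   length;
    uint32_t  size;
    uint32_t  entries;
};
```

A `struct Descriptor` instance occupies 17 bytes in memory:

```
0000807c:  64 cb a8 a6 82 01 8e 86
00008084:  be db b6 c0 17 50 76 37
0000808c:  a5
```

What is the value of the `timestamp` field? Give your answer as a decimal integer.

`timestamp` is the first field, at byte offset 0, occupying 8 bytes.
Bytes at offsets 0..7: 64 CB A8 A6 82 01 8E 86.
Little-endian stores the least-significant byte at the lowest address.
Reassemble most-significant byte first: 86 8E 01 82 A6 A8 CB 64 → 0x868E0182A6A8CB64.
Top bit is set, so as a signed 64-bit value this is 0x868E0182A6A8CB64 − 2^64 = -8751055365280838812.

-8751055365280838812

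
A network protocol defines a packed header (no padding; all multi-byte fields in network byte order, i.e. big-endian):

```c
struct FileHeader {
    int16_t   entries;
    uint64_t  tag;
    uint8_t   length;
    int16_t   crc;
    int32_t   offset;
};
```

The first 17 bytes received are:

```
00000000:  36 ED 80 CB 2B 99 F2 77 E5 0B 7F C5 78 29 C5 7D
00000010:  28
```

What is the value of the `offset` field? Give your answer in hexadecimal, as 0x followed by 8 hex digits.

`offset` follows `entries` (2 B), `tag` (8 B), `length` (1 B), `crc` (2 B), so it starts at offset 2 + 8 + 1 + 2 = 13 and occupies 4 bytes.
Bytes at offsets 13..16: 29 C5 7D 28.
In big-endian order the high byte comes first in memory.
The bytes are already most-significant first: 0x29C57D28.

0x29C57D28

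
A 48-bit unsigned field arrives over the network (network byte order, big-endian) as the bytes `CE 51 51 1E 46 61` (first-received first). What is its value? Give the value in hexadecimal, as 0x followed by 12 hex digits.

In big-endian order the high byte comes first in memory.
The bytes are already most-significant first: 0xCE51511E4661.

0xCE51511E4661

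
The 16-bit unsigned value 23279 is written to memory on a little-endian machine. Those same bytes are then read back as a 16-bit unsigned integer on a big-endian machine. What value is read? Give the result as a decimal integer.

23279 in 16-bit hexadecimal is 0x5AEF.
Stored little-endian, the bytes at ascending addresses are EF 5A.
Read back as big-endian, the last byte is least significant, giving 0xEF5A.
0xEF5A = 61274.

61274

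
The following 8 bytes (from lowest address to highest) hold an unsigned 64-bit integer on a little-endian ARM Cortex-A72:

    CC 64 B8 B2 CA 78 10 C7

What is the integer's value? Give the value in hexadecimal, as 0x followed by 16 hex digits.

Little-endian: lowest address holds the least-significant byte.
Reassemble most-significant byte first: C7 10 78 CA B2 B8 64 CC → 0xC71078CAB2B864CC.

0xC71078CAB2B864CC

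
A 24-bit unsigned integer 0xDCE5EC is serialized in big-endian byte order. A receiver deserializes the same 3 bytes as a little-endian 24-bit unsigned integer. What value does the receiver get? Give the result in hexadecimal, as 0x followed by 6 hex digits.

Stored big-endian, the bytes at ascending addresses are DC E5 EC.
Read back as little-endian, the first byte is least significant, giving 0xECE5DC.

0xECE5DC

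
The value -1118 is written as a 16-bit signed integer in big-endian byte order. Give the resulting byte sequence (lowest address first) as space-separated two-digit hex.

Two's complement of -1118 in 16 bits: 1118 = 0x045E; invert → 0xFBA1; add 1 → 0xFBA2.
Split into bytes (most-significant first): FB A2.
Big-endian stores the most-significant byte at the lowest address.
So the memory order matches the most-significant-first order: FB A2.

FB A2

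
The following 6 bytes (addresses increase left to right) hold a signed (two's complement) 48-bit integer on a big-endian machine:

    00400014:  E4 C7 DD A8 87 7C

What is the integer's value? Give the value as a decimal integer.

-29927908276356

Big-endian: lowest address holds the most-significant byte.
The bytes are already most-significant first: 0xE4C7DDA8877C.
Top bit is set, so as a signed 48-bit value this is 0xE4C7DDA8877C − 2^48 = -29927908276356.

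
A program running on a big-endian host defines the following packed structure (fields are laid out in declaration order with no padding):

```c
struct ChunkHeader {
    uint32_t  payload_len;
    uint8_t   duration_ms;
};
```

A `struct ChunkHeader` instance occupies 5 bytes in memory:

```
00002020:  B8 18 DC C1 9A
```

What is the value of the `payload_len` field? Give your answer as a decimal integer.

3088637121

`payload_len` is the first field, at byte offset 0, occupying 4 bytes.
Bytes at offsets 0..3: B8 18 DC C1.
Big-endian: lowest address holds the most-significant byte.
The bytes are already most-significant first: 0xB818DCC1.
0xB818DCC1 = 3088637121.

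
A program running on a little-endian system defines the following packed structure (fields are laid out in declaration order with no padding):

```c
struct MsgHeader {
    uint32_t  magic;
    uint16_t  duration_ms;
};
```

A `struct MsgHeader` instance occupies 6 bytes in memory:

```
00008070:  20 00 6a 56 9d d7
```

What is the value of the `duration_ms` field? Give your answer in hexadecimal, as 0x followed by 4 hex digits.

`duration_ms` follows `magic` (4 bytes), so it starts at byte offset 4 and occupies 2 bytes.
Bytes at offsets 4..5: 9D D7.
In little-endian order the low byte comes first in memory.
Reassemble most-significant byte first: D7 9D → 0xD79D.

0xD79D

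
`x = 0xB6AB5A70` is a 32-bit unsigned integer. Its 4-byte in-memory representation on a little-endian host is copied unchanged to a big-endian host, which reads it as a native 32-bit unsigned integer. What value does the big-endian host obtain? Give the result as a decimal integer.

1884990390

Stored little-endian, the bytes at ascending addresses are 70 5A AB B6.
Read back as big-endian, the last byte is least significant, giving 0x705AABB6.
0x705AABB6 = 1884990390.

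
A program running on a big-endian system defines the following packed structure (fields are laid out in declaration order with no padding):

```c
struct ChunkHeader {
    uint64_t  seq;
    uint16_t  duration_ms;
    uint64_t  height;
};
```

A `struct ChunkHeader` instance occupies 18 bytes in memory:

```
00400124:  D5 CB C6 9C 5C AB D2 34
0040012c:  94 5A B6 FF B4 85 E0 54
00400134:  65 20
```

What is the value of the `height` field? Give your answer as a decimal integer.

`height` follows `seq` (8 B), `duration_ms` (2 B), so it starts at offset 8 + 2 = 10 and occupies 8 bytes.
Bytes at offsets 10..17: B6 FF B4 85 E0 54 65 20.
Big-endian stores the most-significant byte at the lowest address.
The bytes are already most-significant first: 0xB6FFB485E0546520.
0xB6FFB485E0546520 = 13186456721051378976.

13186456721051378976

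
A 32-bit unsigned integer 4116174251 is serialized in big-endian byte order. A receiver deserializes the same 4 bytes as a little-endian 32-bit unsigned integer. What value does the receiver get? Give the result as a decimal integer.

2882885621

4116174251 in 32-bit hexadecimal is 0xF557D5AB.
Stored big-endian, the bytes at ascending addresses are F5 57 D5 AB.
Read back as little-endian, the first byte is least significant, giving 0xABD557F5.
0xABD557F5 = 2882885621.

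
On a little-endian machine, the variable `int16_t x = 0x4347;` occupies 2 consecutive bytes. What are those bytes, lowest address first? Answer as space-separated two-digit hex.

Split into bytes (most-significant first): 43 47.
Little-endian stores the least-significant byte at the lowest address.
So at ascending addresses the bytes are 47 43.

47 43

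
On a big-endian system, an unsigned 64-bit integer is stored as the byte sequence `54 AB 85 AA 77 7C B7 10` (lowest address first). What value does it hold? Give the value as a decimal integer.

Big-endian: lowest address holds the most-significant byte.
The bytes are already most-significant first: 0x54AB85AA777CB710.
0x54AB85AA777CB710 = 6101117087399065360.

6101117087399065360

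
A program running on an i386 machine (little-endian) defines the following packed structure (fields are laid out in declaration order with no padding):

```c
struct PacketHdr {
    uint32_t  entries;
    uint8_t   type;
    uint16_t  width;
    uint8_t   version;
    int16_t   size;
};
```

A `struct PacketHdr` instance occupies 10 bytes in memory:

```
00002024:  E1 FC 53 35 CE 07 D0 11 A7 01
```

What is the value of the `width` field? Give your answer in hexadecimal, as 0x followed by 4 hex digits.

`width` follows `entries` (4 B), `type` (1 B), so it starts at offset 4 + 1 = 5 and occupies 2 bytes.
Bytes at offsets 5..6: 07 D0.
Little-endian stores the least-significant byte at the lowest address.
Reassemble most-significant byte first: D0 07 → 0xD007.

0xD007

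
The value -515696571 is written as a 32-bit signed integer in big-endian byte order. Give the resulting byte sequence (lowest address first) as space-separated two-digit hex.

Two's complement of -515696571 in 32 bits: 515696571 = 0x1EBCE7BB; invert → 0xE1431844; add 1 → 0xE1431845.
Split into bytes (most-significant first): E1 43 18 45.
In big-endian order the high byte comes first in memory.
So the memory order matches the most-significant-first order: E1 43 18 45.

E1 43 18 45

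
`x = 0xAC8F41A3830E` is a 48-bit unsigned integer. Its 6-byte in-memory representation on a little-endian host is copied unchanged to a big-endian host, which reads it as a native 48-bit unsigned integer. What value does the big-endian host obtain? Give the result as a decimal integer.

15958542487468

Stored little-endian, the bytes at ascending addresses are 0E 83 A3 41 8F AC.
Read back as big-endian, the last byte is least significant, giving 0x0E83A3418FAC.
0x0E83A3418FAC = 15958542487468.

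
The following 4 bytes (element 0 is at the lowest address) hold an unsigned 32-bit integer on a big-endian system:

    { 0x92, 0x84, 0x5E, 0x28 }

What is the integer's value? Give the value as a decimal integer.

Big-endian: lowest address holds the most-significant byte.
The bytes are already most-significant first: 0x92845E28.
0x92845E28 = 2458148392.

2458148392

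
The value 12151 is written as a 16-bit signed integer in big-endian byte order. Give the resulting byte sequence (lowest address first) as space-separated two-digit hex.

12151 in hexadecimal, padded to 16 bits, is 0x2F77.
Split into bytes (most-significant first): 2F 77.
Big-endian stores the most-significant byte at the lowest address.
So the memory order matches the most-significant-first order: 2F 77.

2F 77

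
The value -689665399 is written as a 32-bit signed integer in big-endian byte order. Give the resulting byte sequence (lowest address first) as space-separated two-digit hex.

Two's complement of -689665399 in 32 bits: 689665399 = 0x291B7577; invert → 0xD6E48A88; add 1 → 0xD6E48A89.
Split into bytes (most-significant first): D6 E4 8A 89.
Big-endian: lowest address holds the most-significant byte.
So the memory order matches the most-significant-first order: D6 E4 8A 89.

D6 E4 8A 89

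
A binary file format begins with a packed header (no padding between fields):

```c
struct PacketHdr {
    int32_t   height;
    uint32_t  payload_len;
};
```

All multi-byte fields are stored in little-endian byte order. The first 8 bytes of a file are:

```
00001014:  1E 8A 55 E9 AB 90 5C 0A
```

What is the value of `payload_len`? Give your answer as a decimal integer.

`payload_len` follows `height` (4 bytes), so it starts at byte offset 4 and occupies 4 bytes.
Bytes at offsets 4..7: AB 90 5C 0A.
In little-endian order the low byte comes first in memory.
Reassemble most-significant byte first: 0A 5C 90 AB → 0x0A5C90AB.
0x0A5C90AB = 173838507.

173838507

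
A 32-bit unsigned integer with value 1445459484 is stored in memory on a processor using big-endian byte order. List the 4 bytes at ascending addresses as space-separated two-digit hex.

56 27 F6 1C

1445459484 in hexadecimal, padded to 32 bits, is 0x5627F61C.
Split into bytes (most-significant first): 56 27 F6 1C.
Big-endian stores the most-significant byte at the lowest address.
So the memory order matches the most-significant-first order: 56 27 F6 1C.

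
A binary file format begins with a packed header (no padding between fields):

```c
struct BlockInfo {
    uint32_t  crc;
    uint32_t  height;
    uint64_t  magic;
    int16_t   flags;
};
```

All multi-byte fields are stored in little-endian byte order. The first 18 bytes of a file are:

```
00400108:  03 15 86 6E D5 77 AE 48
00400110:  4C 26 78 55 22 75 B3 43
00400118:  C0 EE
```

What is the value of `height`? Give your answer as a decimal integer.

1219393493

`height` follows `crc` (4 bytes), so it starts at byte offset 4 and occupies 4 bytes.
Bytes at offsets 4..7: D5 77 AE 48.
Little-endian: lowest address holds the least-significant byte.
Reassemble most-significant byte first: 48 AE 77 D5 → 0x48AE77D5.
0x48AE77D5 = 1219393493.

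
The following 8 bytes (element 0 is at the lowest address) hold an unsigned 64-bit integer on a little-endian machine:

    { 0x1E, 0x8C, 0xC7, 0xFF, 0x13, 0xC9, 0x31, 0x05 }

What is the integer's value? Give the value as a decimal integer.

Little-endian: lowest address holds the least-significant byte.
Reassemble most-significant byte first: 05 31 C9 13 FF C7 8C 1E → 0x0531C913FFC78C1E.
0x0531C913FFC78C1E = 374301331781291038.

374301331781291038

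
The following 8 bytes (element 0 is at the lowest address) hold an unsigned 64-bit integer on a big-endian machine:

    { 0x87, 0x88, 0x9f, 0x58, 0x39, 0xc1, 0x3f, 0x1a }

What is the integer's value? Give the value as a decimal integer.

9766230993227824922

Big-endian: lowest address holds the most-significant byte.
The bytes are already most-significant first: 0x87889F5839C13F1A.
0x87889F5839C13F1A = 9766230993227824922.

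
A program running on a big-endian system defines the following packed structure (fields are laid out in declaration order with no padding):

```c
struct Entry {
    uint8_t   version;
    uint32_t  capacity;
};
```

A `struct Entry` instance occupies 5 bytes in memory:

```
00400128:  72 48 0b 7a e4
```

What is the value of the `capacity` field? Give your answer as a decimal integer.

`capacity` follows `version` (1 byte), so it starts at byte offset 1 and occupies 4 bytes.
Bytes at offsets 1..4: 48 0B 7A E4.
In big-endian order the high byte comes first in memory.
The bytes are already most-significant first: 0x480B7AE4.
0x480B7AE4 = 1208711908.

1208711908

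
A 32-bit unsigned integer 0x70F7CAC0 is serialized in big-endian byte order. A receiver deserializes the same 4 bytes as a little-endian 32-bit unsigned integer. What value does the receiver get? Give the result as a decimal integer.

Stored big-endian, the bytes at ascending addresses are 70 F7 CA C0.
Read back as little-endian, the first byte is least significant, giving 0xC0CAF770.
0xC0CAF770 = 3234527088.

3234527088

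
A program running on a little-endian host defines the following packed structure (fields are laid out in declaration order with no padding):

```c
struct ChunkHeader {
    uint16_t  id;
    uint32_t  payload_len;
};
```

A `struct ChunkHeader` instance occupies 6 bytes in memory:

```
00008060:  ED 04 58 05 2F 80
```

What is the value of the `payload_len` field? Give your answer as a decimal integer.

2150565208

`payload_len` follows `id` (2 bytes), so it starts at byte offset 2 and occupies 4 bytes.
Bytes at offsets 2..5: 58 05 2F 80.
In little-endian order the low byte comes first in memory.
Reassemble most-significant byte first: 80 2F 05 58 → 0x802F0558.
0x802F0558 = 2150565208.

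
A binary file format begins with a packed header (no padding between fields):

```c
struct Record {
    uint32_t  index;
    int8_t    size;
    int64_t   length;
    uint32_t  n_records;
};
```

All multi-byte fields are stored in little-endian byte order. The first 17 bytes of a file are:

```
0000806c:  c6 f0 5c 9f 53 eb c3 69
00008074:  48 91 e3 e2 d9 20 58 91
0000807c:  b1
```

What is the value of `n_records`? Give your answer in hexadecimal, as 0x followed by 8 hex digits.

0xB1915820

`n_records` follows `index` (4 B), `size` (1 B), `length` (8 B), so it starts at offset 4 + 1 + 8 = 13 and occupies 4 bytes.
Bytes at offsets 13..16: 20 58 91 B1.
In little-endian order the low byte comes first in memory.
Reassemble most-significant byte first: B1 91 58 20 → 0xB1915820.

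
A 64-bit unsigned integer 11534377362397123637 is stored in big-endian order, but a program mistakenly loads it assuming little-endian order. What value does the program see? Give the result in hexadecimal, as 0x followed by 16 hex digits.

0x35D4FC6E195712A0

11534377362397123637 in 64-bit hexadecimal is 0xA01257196EFCD435.
Stored big-endian, the bytes at ascending addresses are A0 12 57 19 6E FC D4 35.
Read back as little-endian, the first byte is least significant, giving 0x35D4FC6E195712A0.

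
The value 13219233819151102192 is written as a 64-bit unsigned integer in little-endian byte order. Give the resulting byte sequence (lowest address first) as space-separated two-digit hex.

13219233819151102192 in hexadecimal, padded to 64 bits, is 0xB774271EB954F0F0.
Split into bytes (most-significant first): B7 74 27 1E B9 54 F0 F0.
Little-endian stores the least-significant byte at the lowest address.
So at ascending addresses the bytes are F0 F0 54 B9 1E 27 74 B7.

F0 F0 54 B9 1E 27 74 B7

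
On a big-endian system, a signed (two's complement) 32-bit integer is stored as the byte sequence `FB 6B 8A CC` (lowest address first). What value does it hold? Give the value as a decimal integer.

Big-endian: lowest address holds the most-significant byte.
The bytes are already most-significant first: 0xFB6B8ACC.
Top bit is set, so as a signed 32-bit value this is 0xFB6B8ACC − 2^32 = -76838196.

-76838196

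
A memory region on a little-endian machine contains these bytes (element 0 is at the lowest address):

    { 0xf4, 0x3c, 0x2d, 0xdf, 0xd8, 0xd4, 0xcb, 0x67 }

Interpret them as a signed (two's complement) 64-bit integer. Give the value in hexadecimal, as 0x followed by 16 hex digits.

Little-endian: lowest address holds the least-significant byte.
Reassemble most-significant byte first: 67 CB D4 D8 DF 2D 3C F4 → 0x67CBD4D8DF2D3CF4.

0x67CBD4D8DF2D3CF4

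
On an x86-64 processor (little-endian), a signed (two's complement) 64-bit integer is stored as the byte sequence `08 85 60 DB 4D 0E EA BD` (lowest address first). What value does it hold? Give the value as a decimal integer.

-4761977928435071736

Little-endian stores the least-significant byte at the lowest address.
Reassemble most-significant byte first: BD EA 0E 4D DB 60 85 08 → 0xBDEA0E4DDB608508.
Top bit is set, so as a signed 64-bit value this is 0xBDEA0E4DDB608508 − 2^64 = -4761977928435071736.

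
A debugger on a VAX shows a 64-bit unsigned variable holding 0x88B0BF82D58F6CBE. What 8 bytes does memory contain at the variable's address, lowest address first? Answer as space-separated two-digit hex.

BE 6C 8F D5 82 BF B0 88

Split into bytes (most-significant first): 88 B0 BF 82 D5 8F 6C BE.
In little-endian order the low byte comes first in memory.
So at ascending addresses the bytes are BE 6C 8F D5 82 BF B0 88.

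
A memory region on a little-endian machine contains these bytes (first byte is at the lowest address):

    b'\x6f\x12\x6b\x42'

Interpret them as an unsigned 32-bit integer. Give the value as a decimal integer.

Little-endian stores the least-significant byte at the lowest address.
Reassemble most-significant byte first: 42 6B 12 6F → 0x426B126F.
0x426B126F = 1114313327.

1114313327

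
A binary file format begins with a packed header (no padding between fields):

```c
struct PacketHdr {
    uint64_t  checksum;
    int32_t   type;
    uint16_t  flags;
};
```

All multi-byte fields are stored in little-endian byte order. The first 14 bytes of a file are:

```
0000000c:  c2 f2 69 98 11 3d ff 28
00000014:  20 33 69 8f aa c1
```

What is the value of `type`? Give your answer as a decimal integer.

-1888931040

`type` follows `checksum` (8 bytes), so it starts at byte offset 8 and occupies 4 bytes.
Bytes at offsets 8..11: 20 33 69 8F.
Little-endian stores the least-significant byte at the lowest address.
Reassemble most-significant byte first: 8F 69 33 20 → 0x8F693320.
Top bit is set, so as a signed 32-bit value this is 0x8F693320 − 2^32 = -1888931040.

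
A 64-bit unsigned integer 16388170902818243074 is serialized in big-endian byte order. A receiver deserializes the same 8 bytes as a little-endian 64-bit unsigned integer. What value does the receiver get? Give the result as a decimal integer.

16388170902818243074 in 64-bit hexadecimal is 0xE36E7A9B9CDFC202.
Stored big-endian, the bytes at ascending addresses are E3 6E 7A 9B 9C DF C2 02.
Read back as little-endian, the first byte is least significant, giving 0x02C2DF9C9B7A6EE3.
0x02C2DF9C9B7A6EE3 = 198967197274107619.

198967197274107619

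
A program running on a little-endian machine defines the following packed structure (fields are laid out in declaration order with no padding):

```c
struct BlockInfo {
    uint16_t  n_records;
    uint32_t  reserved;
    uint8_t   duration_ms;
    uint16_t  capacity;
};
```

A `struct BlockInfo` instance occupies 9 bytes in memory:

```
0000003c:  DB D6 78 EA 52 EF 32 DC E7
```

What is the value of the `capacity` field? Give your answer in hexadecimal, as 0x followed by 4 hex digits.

`capacity` follows `n_records` (2 B), `reserved` (4 B), `duration_ms` (1 B), so it starts at offset 2 + 4 + 1 = 7 and occupies 2 bytes.
Bytes at offsets 7..8: DC E7.
Little-endian: lowest address holds the least-significant byte.
Reassemble most-significant byte first: E7 DC → 0xE7DC.

0xE7DC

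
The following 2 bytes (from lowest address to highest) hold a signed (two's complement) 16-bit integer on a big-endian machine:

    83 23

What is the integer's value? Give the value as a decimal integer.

Big-endian stores the most-significant byte at the lowest address.
The bytes are already most-significant first: 0x8323.
Top bit is set, so as a signed 16-bit value this is 0x8323 − 2^16 = -31965.

-31965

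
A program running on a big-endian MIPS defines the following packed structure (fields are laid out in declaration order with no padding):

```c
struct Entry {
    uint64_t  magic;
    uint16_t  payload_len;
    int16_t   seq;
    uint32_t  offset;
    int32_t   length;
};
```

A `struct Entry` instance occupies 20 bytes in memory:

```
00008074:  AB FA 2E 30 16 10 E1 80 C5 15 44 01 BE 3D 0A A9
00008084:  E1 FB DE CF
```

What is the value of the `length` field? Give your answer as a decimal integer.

`length` follows `magic` (8 B), `payload_len` (2 B), `seq` (2 B), `offset` (4 B), so it starts at offset 8 + 2 + 2 + 4 = 16 and occupies 4 bytes.
Bytes at offsets 16..19: E1 FB DE CF.
Big-endian: lowest address holds the most-significant byte.
The bytes are already most-significant first: 0xE1FBDECF.
Top bit is set, so as a signed 32-bit value this is 0xE1FBDECF − 2^32 = -503587121.

-503587121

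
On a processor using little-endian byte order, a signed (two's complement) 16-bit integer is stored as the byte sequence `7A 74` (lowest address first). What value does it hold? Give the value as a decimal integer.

29818

In little-endian order the low byte comes first in memory.
Reassemble most-significant byte first: 74 7A → 0x747A.
0x747A = 29818.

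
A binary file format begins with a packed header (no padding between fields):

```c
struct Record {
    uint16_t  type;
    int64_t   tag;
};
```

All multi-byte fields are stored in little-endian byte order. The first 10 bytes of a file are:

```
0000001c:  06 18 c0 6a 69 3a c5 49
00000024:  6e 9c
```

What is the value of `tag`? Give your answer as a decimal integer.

`tag` follows `type` (2 bytes), so it starts at byte offset 2 and occupies 8 bytes.
Bytes at offsets 2..9: C0 6A 69 3A C5 49 6E 9C.
In little-endian order the low byte comes first in memory.
Reassemble most-significant byte first: 9C 6E 49 C5 3A 69 6A C0 → 0x9C6E49C53A696AC0.
Top bit is set, so as a signed 64-bit value this is 0x9C6E49C53A696AC0 − 2^64 = -7174716044917249344.

-7174716044917249344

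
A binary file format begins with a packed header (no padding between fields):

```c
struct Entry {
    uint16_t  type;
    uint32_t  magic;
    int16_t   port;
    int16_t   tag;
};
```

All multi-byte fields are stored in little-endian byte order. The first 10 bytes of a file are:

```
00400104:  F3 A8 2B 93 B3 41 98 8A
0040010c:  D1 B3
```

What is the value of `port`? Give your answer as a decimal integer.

`port` follows `type` (2 B), `magic` (4 B), so it starts at offset 2 + 4 = 6 and occupies 2 bytes.
Bytes at offsets 6..7: 98 8A.
Little-endian stores the least-significant byte at the lowest address.
Reassemble most-significant byte first: 8A 98 → 0x8A98.
Top bit is set, so as a signed 16-bit value this is 0x8A98 − 2^16 = -30056.

-30056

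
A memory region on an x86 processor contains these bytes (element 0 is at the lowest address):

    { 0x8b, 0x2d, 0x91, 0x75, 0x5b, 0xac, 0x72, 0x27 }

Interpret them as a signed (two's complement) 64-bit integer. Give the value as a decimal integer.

2842523823638654347

In little-endian order the low byte comes first in memory.
Reassemble most-significant byte first: 27 72 AC 5B 75 91 2D 8B → 0x2772AC5B75912D8B.
0x2772AC5B75912D8B = 2842523823638654347.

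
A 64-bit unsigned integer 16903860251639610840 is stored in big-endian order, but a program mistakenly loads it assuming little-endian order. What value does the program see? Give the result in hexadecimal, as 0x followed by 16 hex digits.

16903860251639610840 in 64-bit hexadecimal is 0xEA9693569FD2FDD8.
Stored big-endian, the bytes at ascending addresses are EA 96 93 56 9F D2 FD D8.
Read back as little-endian, the first byte is least significant, giving 0xD8FDD29F569396EA.

0xD8FDD29F569396EA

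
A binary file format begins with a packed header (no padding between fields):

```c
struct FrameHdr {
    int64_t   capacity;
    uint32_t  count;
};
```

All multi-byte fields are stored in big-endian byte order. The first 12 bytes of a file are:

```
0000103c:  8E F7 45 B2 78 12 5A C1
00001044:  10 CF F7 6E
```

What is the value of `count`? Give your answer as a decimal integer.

282064750

`count` follows `capacity` (8 bytes), so it starts at byte offset 8 and occupies 4 bytes.
Bytes at offsets 8..11: 10 CF F7 6E.
In big-endian order the high byte comes first in memory.
The bytes are already most-significant first: 0x10CFF76E.
0x10CFF76E = 282064750.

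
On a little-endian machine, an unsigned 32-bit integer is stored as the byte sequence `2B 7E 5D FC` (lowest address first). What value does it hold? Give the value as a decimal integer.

4233985579

Little-endian stores the least-significant byte at the lowest address.
Reassemble most-significant byte first: FC 5D 7E 2B → 0xFC5D7E2B.
0xFC5D7E2B = 4233985579.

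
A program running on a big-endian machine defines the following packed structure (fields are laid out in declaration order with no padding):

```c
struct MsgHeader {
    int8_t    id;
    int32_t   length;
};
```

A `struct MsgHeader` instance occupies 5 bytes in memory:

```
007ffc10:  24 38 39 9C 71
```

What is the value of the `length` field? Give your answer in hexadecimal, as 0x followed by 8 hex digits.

0x38399C71

`length` follows `id` (1 byte), so it starts at byte offset 1 and occupies 4 bytes.
Bytes at offsets 1..4: 38 39 9C 71.
In big-endian order the high byte comes first in memory.
The bytes are already most-significant first: 0x38399C71.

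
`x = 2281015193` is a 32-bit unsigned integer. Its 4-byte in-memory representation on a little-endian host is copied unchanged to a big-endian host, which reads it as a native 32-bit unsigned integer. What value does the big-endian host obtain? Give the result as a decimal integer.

2281015193 in 32-bit hexadecimal is 0x87F58799.
Stored little-endian, the bytes at ascending addresses are 99 87 F5 87.
Read back as big-endian, the last byte is least significant, giving 0x9987F587.
0x9987F587 = 2575824263.

2575824263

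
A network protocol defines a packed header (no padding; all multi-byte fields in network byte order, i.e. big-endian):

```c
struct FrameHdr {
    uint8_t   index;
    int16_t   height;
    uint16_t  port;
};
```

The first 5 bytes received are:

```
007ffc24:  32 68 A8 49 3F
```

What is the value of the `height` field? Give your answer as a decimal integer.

`height` follows `index` (1 byte), so it starts at byte offset 1 and occupies 2 bytes.
Bytes at offsets 1..2: 68 A8.
In big-endian order the high byte comes first in memory.
The bytes are already most-significant first: 0x68A8.
0x68A8 = 26792.

26792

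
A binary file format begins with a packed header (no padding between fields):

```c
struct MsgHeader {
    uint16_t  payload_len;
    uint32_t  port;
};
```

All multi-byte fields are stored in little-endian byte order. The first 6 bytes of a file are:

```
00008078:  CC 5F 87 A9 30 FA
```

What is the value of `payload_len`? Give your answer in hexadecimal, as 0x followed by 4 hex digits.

`payload_len` is the first field, at byte offset 0, occupying 2 bytes.
Bytes at offsets 0..1: CC 5F.
In little-endian order the low byte comes first in memory.
Reassemble most-significant byte first: 5F CC → 0x5FCC.

0x5FCC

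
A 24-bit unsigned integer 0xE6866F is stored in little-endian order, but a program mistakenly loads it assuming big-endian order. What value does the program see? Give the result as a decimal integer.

7309030

Stored little-endian, the bytes at ascending addresses are 6F 86 E6.
Read back as big-endian, the last byte is least significant, giving 0x6F86E6.
0x6F86E6 = 7309030.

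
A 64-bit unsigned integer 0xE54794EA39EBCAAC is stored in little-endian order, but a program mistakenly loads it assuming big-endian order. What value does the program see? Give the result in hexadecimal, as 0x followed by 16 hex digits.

0xACCAEB39EA9447E5

Stored little-endian, the bytes at ascending addresses are AC CA EB 39 EA 94 47 E5.
Read back as big-endian, the last byte is least significant, giving 0xACCAEB39EA9447E5.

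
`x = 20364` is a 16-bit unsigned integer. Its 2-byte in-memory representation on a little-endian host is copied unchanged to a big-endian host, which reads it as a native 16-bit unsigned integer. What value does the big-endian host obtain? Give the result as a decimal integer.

20364 in 16-bit hexadecimal is 0x4F8C.
Stored little-endian, the bytes at ascending addresses are 8C 4F.
Read back as big-endian, the last byte is least significant, giving 0x8C4F.
0x8C4F = 35919.

35919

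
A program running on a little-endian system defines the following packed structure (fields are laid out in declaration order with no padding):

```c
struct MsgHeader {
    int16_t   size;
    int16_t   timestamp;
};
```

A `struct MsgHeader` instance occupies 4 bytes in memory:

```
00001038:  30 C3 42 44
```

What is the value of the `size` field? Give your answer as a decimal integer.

`size` is the first field, at byte offset 0, occupying 2 bytes.
Bytes at offsets 0..1: 30 C3.
Little-endian stores the least-significant byte at the lowest address.
Reassemble most-significant byte first: C3 30 → 0xC330.
Top bit is set, so as a signed 16-bit value this is 0xC330 − 2^16 = -15568.

-15568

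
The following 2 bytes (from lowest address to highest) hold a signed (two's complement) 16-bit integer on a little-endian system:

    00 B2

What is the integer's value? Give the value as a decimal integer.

-19968

In little-endian order the low byte comes first in memory.
Reassemble most-significant byte first: B2 00 → 0xB200.
Top bit is set, so as a signed 16-bit value this is 0xB200 − 2^16 = -19968.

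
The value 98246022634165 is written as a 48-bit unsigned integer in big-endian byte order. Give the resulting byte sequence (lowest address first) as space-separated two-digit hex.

98246022634165 in hexadecimal, padded to 48 bits, is 0x595AAF479AB5.
Split into bytes (most-significant first): 59 5A AF 47 9A B5.
Big-endian: lowest address holds the most-significant byte.
So the memory order matches the most-significant-first order: 59 5A AF 47 9A B5.

59 5A AF 47 9A B5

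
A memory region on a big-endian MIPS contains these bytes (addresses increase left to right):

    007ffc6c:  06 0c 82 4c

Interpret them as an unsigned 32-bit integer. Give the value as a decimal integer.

Big-endian stores the most-significant byte at the lowest address.
The bytes are already most-significant first: 0x060C824C.
0x060C824C = 101483084.

101483084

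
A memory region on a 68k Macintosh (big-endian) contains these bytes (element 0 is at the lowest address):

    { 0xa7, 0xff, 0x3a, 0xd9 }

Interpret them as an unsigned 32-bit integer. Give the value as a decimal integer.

2818521817

Big-endian: lowest address holds the most-significant byte.
The bytes are already most-significant first: 0xA7FF3AD9.
0xA7FF3AD9 = 2818521817.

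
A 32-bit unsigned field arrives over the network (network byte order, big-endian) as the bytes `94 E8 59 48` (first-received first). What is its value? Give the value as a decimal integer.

In big-endian order the high byte comes first in memory.
The bytes are already most-significant first: 0x94E85948.
0x94E85948 = 2498255176.

2498255176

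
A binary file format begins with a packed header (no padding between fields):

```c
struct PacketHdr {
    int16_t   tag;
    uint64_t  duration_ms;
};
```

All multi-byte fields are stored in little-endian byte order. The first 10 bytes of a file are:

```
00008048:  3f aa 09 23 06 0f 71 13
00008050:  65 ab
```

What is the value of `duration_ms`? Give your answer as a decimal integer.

`duration_ms` follows `tag` (2 bytes), so it starts at byte offset 2 and occupies 8 bytes.
Bytes at offsets 2..9: 09 23 06 0F 71 13 65 AB.
Little-endian stores the least-significant byte at the lowest address.
Reassemble most-significant byte first: AB 65 13 71 0F 06 23 09 → 0xAB6513710F062309.
0xAB6513710F062309 = 12350298929437745929.

12350298929437745929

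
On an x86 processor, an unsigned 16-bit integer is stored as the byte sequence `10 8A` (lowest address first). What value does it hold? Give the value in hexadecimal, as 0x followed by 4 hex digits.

Little-endian stores the least-significant byte at the lowest address.
Reassemble most-significant byte first: 8A 10 → 0x8A10.

0x8A10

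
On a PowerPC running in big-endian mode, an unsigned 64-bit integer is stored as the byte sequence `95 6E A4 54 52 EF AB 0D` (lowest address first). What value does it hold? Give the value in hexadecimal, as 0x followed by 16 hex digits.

0x956EA45452EFAB0D

In big-endian order the high byte comes first in memory.
The bytes are already most-significant first: 0x956EA45452EFAB0D.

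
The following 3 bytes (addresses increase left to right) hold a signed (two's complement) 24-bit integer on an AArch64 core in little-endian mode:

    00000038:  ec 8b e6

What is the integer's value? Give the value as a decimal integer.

Little-endian: lowest address holds the least-significant byte.
Reassemble most-significant byte first: E6 8B EC → 0xE68BEC.
Top bit is set, so as a signed 24-bit value this is 0xE68BEC − 2^24 = -1668116.

-1668116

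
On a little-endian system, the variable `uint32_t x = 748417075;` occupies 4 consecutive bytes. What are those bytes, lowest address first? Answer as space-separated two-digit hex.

33 F0 9B 2C

748417075 in hexadecimal, padded to 32 bits, is 0x2C9BF033.
Split into bytes (most-significant first): 2C 9B F0 33.
Little-endian: lowest address holds the least-significant byte.
So at ascending addresses the bytes are 33 F0 9B 2C.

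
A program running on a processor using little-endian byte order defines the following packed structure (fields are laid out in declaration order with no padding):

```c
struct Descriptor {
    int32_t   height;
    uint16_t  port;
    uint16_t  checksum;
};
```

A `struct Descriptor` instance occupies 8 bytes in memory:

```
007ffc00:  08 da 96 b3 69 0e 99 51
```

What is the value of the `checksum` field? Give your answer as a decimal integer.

`checksum` follows `height` (4 B), `port` (2 B), so it starts at offset 4 + 2 = 6 and occupies 2 bytes.
Bytes at offsets 6..7: 99 51.
Little-endian stores the least-significant byte at the lowest address.
Reassemble most-significant byte first: 51 99 → 0x5199.
0x5199 = 20889.

20889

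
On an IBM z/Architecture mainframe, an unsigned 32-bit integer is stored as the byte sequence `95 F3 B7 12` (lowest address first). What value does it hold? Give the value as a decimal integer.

2515777298

Big-endian stores the most-significant byte at the lowest address.
The bytes are already most-significant first: 0x95F3B712.
0x95F3B712 = 2515777298.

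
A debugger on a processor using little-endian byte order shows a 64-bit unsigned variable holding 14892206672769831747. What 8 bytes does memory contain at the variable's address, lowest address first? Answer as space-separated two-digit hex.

43 D3 25 0C 11 BF AB CE

14892206672769831747 in hexadecimal, padded to 64 bits, is 0xCEABBF110C25D343.
Split into bytes (most-significant first): CE AB BF 11 0C 25 D3 43.
Little-endian: lowest address holds the least-significant byte.
So at ascending addresses the bytes are 43 D3 25 0C 11 BF AB CE.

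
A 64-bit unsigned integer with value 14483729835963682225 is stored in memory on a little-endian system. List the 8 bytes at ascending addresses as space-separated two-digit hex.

14483729835963682225 in hexadecimal, padded to 64 bits, is 0xC9008B8C37578DB1.
Split into bytes (most-significant first): C9 00 8B 8C 37 57 8D B1.
In little-endian order the low byte comes first in memory.
So at ascending addresses the bytes are B1 8D 57 37 8C 8B 00 C9.

B1 8D 57 37 8C 8B 00 C9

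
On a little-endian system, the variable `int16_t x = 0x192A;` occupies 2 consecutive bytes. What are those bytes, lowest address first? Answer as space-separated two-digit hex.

2A 19

Split into bytes (most-significant first): 19 2A.
Little-endian stores the least-significant byte at the lowest address.
So at ascending addresses the bytes are 2A 19.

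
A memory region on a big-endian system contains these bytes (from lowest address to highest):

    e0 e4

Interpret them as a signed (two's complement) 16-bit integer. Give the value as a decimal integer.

-7964

Big-endian: lowest address holds the most-significant byte.
The bytes are already most-significant first: 0xE0E4.
Top bit is set, so as a signed 16-bit value this is 0xE0E4 − 2^16 = -7964.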